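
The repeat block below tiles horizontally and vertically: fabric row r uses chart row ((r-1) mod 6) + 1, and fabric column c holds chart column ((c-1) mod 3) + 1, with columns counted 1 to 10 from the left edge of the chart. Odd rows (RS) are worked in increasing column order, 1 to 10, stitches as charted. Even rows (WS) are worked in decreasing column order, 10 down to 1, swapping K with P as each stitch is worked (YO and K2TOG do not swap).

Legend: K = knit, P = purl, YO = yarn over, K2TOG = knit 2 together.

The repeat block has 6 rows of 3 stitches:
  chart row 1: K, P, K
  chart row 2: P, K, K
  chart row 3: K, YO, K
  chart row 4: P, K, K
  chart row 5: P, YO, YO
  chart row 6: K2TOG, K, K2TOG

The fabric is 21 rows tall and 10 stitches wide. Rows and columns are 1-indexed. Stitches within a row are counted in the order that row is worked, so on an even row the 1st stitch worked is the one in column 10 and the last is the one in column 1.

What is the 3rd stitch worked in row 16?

Stitch:
P

Derivation:
Row 16: (16-1) mod 6 = 3, so use chart row 4. Even row -> WS.
Chart row 4 tiled across columns 1-10: P K K P K K P K K P
Wrong side: read the tiled row from column 10 down to 1 and exchange K with P (leave YO, K2TOG).
Row 16 as worked: K P P K P P K P P K
Stitch 3 in working order -> P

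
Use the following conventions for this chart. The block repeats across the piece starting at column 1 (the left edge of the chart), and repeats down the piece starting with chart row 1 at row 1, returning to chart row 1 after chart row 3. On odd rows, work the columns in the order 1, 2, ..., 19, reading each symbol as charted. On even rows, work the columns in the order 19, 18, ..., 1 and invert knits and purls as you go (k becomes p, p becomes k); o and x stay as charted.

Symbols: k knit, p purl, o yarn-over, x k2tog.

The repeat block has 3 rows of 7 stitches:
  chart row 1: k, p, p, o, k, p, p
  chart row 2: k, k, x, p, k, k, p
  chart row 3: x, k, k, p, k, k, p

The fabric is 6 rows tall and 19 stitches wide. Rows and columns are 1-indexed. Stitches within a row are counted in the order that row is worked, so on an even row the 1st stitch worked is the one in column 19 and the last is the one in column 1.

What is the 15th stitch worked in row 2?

Row 2: (2-1) mod 3 = 1, so use chart row 2. Even row -> WS.
Chart row 2 tiled across columns 1-19: k k x p k k p k k x p k k p k k x p k
Wrong side: read the tiled row from column 19 down to 1 and exchange k with p (leave o, x).
Row 2 as worked: p k x p p k p p k x p p k p p k x p p
Stitch 15 in working order -> p

Result:
p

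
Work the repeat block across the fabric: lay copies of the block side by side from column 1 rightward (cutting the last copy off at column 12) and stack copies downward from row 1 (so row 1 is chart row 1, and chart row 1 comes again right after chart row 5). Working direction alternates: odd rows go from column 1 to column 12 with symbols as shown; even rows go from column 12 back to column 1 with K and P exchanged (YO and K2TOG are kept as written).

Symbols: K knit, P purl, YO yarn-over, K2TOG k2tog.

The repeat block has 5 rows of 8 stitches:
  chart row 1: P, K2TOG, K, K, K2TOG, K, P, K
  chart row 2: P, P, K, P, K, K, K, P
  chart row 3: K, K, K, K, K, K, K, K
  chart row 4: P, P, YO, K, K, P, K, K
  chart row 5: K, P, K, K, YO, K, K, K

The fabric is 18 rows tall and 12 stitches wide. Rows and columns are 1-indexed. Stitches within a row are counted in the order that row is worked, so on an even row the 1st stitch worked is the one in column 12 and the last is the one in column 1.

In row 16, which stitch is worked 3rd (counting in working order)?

For row 16: chart row = ((16-1) mod 5) + 1 = 1; this is a WS (even) row.
Chart row 1 tiled across columns 1-12: P K2TOG K K K2TOG K P K P K2TOG K K
WS: work from column 12 back to column 1 (reverse the tiled row), swapping K<->P (YO and K2TOG unchanged).
Row 16 as worked: P P K2TOG K P K P K2TOG P P K2TOG K
Counting 3 along the worked row gives K2TOG.

== STITCH ==
K2TOG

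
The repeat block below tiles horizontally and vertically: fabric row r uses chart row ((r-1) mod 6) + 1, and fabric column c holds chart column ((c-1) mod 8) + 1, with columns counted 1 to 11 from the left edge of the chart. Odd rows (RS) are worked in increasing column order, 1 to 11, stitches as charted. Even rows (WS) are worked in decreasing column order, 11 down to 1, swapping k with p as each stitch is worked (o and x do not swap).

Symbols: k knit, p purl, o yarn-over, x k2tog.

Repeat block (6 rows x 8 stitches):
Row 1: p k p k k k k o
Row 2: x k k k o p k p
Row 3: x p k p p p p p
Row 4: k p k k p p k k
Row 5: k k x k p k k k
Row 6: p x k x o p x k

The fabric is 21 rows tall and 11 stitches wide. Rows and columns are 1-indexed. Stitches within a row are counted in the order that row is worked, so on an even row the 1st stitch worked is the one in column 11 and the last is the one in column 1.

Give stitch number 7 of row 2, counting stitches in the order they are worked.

Row 2 uses chart row ((2-1) mod 6)+1 = 2. Row 2 is even, so WS.
Chart row 2 tiled across columns 1-11: x k k k o p k p x k k
WS: work from column 11 back to column 1 (reverse the tiled row), swapping k<->p (o and x unchanged).
Row 2 as worked: p p x k p k o p p p x
Stitch 7 in working order -> o

== STITCH ==
o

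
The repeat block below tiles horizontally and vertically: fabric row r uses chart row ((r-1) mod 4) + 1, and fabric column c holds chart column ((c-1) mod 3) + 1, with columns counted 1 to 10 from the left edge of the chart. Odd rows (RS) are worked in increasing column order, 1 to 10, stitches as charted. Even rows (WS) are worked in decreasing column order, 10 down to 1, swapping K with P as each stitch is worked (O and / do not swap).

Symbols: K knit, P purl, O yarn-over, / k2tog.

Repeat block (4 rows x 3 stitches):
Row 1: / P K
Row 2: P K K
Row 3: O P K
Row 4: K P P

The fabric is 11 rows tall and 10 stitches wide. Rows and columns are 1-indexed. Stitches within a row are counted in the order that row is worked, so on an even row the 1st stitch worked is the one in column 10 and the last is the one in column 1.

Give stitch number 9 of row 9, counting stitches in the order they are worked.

Result:
K

Derivation:
Row 9 uses chart row ((9-1) mod 4)+1 = 1. Row 9 is odd, so RS.
Chart row 1 tiled across columns 1-10: / P K / P K / P K /
Right side: take the tiled row as-is (worked left to right from column 1).
Counting 9 along the worked row gives K.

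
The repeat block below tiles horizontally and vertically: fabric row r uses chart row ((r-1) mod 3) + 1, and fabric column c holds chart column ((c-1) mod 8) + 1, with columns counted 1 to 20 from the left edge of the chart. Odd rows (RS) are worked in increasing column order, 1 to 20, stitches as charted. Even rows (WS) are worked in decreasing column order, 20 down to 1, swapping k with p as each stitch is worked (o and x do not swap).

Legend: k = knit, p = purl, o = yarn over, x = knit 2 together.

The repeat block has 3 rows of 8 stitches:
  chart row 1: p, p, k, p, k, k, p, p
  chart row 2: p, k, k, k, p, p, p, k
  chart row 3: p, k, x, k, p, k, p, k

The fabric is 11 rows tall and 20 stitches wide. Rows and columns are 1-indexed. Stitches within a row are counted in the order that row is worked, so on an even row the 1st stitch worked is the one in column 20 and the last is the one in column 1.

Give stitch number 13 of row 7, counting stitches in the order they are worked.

Row 7: (7-1) mod 3 = 0, so use chart row 1. Odd row -> RS.
Chart row 1 tiled across columns 1-20: p p k p k k p p p p k p k k p p p p k p
Right side: take the tiled row as-is (worked left to right from column 1).
Stitch 13 in working order -> k

Result:
k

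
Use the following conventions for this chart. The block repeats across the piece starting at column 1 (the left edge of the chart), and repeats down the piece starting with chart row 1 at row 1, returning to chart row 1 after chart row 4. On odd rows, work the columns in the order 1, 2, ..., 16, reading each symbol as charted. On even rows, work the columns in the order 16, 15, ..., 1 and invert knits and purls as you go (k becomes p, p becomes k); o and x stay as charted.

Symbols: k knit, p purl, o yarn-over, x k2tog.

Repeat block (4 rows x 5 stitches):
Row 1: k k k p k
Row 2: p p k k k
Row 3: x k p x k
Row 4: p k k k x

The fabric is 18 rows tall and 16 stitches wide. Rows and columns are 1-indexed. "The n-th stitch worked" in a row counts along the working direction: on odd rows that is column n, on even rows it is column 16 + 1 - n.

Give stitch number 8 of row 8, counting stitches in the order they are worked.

== STITCH ==
p

Derivation:
For row 8: chart row = ((8-1) mod 4) + 1 = 4; this is a WS (even) row.
Chart row 4 tiled across columns 1-16: p k k k x p k k k x p k k k x p
WS row: flip the tiled sequence (start at column 16) and apply k<->p; o and x stay.
Row 8 as worked: k x p p p k x p p p k x p p p k
Counting 8 along the worked row gives p.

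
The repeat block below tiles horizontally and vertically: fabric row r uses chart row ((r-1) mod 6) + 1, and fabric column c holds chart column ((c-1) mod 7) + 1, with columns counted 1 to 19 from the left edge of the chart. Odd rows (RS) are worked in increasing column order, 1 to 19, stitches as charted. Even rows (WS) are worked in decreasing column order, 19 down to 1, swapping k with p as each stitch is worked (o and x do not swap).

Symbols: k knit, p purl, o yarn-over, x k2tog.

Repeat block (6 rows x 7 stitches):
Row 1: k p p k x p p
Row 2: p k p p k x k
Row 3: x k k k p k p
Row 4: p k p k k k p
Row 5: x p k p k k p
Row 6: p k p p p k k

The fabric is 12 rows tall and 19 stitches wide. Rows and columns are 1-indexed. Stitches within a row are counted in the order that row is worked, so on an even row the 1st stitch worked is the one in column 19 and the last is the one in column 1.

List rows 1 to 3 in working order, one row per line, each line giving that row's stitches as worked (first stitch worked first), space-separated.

Rows as worked:
k p p k x p p k p p k x p p k p p k x
p k k p k p x p k k p k p x p k k p k
x k k k p k p x k k k p k p x k k k p

Derivation:
Row 1: chart row 1, RS - tile across columns 1-19 and work as-is.
Row 2: chart row 2, WS - tiled (columns 1-19): p k p p k x k p k p p k x k p k p p k; work from column 19 back to 1 with k<->p swapped.
Row 3: chart row 3, RS - tile across columns 1-19 and work as-is.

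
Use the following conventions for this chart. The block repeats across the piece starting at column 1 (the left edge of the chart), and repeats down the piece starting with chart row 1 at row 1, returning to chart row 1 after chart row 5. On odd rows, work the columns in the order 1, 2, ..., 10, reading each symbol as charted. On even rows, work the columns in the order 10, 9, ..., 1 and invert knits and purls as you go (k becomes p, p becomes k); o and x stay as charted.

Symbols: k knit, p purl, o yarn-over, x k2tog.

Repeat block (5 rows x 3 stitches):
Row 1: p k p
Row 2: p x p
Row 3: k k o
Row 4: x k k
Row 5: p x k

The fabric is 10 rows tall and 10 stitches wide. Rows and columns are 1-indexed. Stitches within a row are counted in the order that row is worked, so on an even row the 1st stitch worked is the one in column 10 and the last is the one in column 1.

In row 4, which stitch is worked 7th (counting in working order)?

Row 4 uses chart row ((4-1) mod 5)+1 = 4. Row 4 is even, so WS.
Chart row 4 tiled across columns 1-10: x k k x k k x k k x
Wrong side: read the tiled row from column 10 down to 1 and exchange k with p (leave o, x).
Row 4 as worked: x p p x p p x p p x
The 7th stitch worked is x.

== STITCH ==
x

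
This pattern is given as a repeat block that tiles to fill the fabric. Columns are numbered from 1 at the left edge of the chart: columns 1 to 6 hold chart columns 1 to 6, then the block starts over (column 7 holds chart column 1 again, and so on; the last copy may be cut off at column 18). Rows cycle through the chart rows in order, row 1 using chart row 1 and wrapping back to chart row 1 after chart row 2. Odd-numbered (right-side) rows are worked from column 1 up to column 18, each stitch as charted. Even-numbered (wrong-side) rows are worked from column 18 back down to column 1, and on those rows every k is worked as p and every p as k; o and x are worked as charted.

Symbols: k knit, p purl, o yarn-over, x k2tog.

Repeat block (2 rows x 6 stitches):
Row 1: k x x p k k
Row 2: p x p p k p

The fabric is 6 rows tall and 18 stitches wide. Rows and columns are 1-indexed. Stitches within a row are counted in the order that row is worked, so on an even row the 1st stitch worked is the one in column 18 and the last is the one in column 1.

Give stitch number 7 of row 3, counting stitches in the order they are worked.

Result:
k

Derivation:
Row 3: (3-1) mod 2 = 0, so use chart row 1. Odd row -> RS.
Chart row 1 tiled across columns 1-18: k x x p k k k x x p k k k x x p k k
RS row: no reversal, no swap; stitch n worked = column n.
Counting 7 along the worked row gives k.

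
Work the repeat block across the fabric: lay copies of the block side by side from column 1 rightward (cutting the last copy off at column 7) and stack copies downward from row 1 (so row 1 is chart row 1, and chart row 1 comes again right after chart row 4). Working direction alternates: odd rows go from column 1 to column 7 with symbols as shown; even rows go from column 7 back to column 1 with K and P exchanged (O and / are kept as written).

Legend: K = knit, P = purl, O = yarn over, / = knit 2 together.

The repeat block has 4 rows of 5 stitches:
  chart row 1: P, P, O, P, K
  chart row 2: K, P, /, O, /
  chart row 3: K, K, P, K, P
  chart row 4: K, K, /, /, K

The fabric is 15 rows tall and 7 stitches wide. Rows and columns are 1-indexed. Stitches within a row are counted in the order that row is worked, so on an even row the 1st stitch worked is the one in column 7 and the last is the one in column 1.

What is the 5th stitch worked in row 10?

Stitch:
/

Derivation:
Row 10: (10-1) mod 4 = 1, so use chart row 2. Even row -> WS.
Chart row 2 tiled across columns 1-7: K P / O / K P
WS row: flip the tiled sequence (start at column 7) and apply K<->P; O and / stay.
Row 10 as worked: K P / O / K P
Counting 5 along the worked row gives /.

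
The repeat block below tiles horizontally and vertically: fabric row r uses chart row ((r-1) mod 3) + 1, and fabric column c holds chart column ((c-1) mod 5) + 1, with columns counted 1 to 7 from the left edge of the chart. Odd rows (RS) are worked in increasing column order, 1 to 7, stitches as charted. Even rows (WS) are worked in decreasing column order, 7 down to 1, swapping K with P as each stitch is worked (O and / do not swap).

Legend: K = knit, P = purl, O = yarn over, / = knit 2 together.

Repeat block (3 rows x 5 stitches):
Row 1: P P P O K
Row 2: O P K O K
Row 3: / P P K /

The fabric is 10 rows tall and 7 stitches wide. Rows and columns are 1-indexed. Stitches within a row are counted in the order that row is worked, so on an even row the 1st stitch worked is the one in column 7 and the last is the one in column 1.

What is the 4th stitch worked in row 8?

Result:
O

Derivation:
For row 8: chart row = ((8-1) mod 3) + 1 = 2; this is a WS (even) row.
Chart row 2 tiled across columns 1-7: O P K O K O P
WS row: flip the tiled sequence (start at column 7) and apply K<->P; O and / stay.
Row 8 as worked: K O P O P K O
The 4th stitch worked is O.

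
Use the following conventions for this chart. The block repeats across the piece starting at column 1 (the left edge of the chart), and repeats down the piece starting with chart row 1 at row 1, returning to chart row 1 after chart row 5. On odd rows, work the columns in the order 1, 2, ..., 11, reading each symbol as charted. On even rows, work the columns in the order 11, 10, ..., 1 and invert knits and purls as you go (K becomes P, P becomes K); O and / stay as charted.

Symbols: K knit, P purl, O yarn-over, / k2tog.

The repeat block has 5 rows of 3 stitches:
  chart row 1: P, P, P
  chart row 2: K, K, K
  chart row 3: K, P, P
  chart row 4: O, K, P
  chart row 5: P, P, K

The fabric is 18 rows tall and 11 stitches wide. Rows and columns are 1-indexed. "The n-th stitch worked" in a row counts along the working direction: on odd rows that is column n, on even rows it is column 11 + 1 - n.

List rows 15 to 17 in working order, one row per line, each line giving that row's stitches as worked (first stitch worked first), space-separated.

Result:
P P K P P K P P K P P
K K K K K K K K K K K
K K K K K K K K K K K

Derivation:
Row 15: chart row 5, RS - tile across columns 1-11 and work as-is.
Row 16: chart row 1, WS - tiled (columns 1-11): P P P P P P P P P P P; work from column 11 back to 1 with K<->P swapped.
Row 17: chart row 2, RS - tile across columns 1-11 and work as-is.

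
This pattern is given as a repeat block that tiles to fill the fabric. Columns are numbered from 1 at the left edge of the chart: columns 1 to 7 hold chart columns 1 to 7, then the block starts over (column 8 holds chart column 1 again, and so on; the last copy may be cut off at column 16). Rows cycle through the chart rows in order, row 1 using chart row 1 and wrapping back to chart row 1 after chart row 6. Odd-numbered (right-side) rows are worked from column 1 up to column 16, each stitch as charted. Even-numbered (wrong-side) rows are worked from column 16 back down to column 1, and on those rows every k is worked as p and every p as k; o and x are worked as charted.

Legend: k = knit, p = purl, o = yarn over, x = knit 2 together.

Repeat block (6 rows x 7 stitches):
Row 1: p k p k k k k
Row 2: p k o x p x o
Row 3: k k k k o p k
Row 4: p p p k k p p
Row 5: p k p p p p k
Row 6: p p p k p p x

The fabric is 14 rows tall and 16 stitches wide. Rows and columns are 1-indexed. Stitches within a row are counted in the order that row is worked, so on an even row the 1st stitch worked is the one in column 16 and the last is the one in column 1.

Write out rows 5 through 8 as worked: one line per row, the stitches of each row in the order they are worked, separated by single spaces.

Rows as worked:
p k p p p p k p k p p p p k p k
k k x k k p k k k x k k p k k k
p k p k k k k p k p k k k k p k
p k o x k x o p k o x k x o p k

Derivation:
Row 5: chart row 5, RS - tile across columns 1-16 and work as-is.
Row 6: chart row 6, WS - tiled (columns 1-16): p p p k p p x p p p k p p x p p; work from column 16 back to 1 with k<->p swapped.
Row 7: chart row 1, RS - tile across columns 1-16 and work as-is.
Row 8: chart row 2, WS - tiled (columns 1-16): p k o x p x o p k o x p x o p k; work from column 16 back to 1 with k<->p swapped.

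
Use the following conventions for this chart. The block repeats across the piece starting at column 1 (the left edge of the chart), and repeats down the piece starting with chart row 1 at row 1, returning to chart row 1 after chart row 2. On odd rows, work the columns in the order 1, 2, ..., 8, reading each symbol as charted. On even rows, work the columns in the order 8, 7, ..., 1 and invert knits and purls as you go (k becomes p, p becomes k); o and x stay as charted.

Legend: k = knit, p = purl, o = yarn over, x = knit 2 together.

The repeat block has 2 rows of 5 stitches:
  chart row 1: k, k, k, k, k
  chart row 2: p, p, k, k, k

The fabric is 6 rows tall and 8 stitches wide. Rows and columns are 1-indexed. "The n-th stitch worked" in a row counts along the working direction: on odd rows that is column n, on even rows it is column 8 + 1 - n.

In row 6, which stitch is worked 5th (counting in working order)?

== STITCH ==
p

Derivation:
Row 6: (6-1) mod 2 = 1, so use chart row 2. Even row -> WS.
Chart row 2 tiled across columns 1-8: p p k k k p p k
WS: work from column 8 back to column 1 (reverse the tiled row), swapping k<->p (o and x unchanged).
Row 6 as worked: p k k p p p k k
Stitch 5 in working order -> p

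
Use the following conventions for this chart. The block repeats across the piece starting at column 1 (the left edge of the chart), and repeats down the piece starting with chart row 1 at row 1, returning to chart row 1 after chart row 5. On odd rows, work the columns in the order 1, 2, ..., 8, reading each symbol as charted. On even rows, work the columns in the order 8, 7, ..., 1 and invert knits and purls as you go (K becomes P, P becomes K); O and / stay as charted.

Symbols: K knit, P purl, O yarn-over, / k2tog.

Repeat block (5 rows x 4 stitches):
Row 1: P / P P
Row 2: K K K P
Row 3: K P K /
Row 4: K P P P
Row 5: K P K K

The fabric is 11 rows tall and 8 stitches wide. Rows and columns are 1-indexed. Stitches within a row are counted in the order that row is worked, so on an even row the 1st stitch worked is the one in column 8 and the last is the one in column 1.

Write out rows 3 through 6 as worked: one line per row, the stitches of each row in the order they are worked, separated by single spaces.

== ROWS AS WORKED ==
K P K / K P K /
K K K P K K K P
K P K K K P K K
K K / K K K / K

Derivation:
Row 3: chart row 3, RS - tile across columns 1-8 and work as-is.
Row 4: chart row 4, WS - tiled (columns 1-8): K P P P K P P P; work from column 8 back to 1 with K<->P swapped.
Row 5: chart row 5, RS - tile across columns 1-8 and work as-is.
Row 6: chart row 1, WS - tiled (columns 1-8): P / P P P / P P; work from column 8 back to 1 with K<->P swapped.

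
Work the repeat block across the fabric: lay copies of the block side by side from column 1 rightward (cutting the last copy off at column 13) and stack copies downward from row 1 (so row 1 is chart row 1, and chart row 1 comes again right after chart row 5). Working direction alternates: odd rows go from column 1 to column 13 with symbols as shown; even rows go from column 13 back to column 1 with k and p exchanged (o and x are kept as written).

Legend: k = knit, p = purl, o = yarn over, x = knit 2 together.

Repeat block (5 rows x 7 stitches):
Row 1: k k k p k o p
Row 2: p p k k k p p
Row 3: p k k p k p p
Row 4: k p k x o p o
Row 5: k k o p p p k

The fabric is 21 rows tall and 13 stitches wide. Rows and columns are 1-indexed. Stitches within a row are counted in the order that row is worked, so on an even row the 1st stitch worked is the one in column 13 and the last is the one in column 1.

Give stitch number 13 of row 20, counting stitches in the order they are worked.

Stitch:
p

Derivation:
Row 20: (20-1) mod 5 = 4, so use chart row 5. Even row -> WS.
Chart row 5 tiled across columns 1-13: k k o p p p k k k o p p p
WS row: flip the tiled sequence (start at column 13) and apply k<->p; o and x stay.
Row 20 as worked: k k k o p p p k k k o p p
Counting 13 along the worked row gives p.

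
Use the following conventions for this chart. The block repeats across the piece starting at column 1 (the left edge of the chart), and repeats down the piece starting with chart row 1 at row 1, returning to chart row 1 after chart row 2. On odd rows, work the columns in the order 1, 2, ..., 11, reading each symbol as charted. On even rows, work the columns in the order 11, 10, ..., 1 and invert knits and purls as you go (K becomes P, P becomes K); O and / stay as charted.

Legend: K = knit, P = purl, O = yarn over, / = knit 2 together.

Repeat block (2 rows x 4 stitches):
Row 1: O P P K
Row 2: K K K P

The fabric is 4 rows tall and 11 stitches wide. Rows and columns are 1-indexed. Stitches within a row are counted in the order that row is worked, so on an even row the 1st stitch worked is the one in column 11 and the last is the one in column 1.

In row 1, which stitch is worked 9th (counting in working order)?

Stitch:
O

Derivation:
Row 1 uses chart row ((1-1) mod 2)+1 = 1. Row 1 is odd, so RS.
Chart row 1 tiled across columns 1-11: O P P K O P P K O P P
Right side: take the tiled row as-is (worked left to right from column 1).
Counting 9 along the worked row gives O.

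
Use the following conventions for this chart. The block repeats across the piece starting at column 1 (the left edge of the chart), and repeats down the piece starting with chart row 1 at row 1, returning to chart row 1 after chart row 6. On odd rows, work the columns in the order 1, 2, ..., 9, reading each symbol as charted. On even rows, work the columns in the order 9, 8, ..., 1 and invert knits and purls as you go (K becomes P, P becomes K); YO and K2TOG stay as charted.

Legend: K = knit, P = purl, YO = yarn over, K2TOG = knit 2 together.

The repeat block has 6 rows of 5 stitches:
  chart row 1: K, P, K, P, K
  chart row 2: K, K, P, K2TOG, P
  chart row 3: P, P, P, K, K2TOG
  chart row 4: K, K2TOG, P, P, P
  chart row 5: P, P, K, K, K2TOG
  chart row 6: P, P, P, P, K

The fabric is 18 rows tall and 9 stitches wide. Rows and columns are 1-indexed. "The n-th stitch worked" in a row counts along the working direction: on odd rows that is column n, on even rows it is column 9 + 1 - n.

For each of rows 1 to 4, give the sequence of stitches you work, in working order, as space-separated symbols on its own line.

== ROWS AS WORKED ==
K P K P K K P K P
K2TOG K P P K K2TOG K P P
P P P K K2TOG P P P K
K K K2TOG P K K K K2TOG P

Derivation:
Row 1: chart row 1, RS - tile across columns 1-9 and work as-is.
Row 2: chart row 2, WS - tiled (columns 1-9): K K P K2TOG P K K P K2TOG; work from column 9 back to 1 with K<->P swapped.
Row 3: chart row 3, RS - tile across columns 1-9 and work as-is.
Row 4: chart row 4, WS - tiled (columns 1-9): K K2TOG P P P K K2TOG P P; work from column 9 back to 1 with K<->P swapped.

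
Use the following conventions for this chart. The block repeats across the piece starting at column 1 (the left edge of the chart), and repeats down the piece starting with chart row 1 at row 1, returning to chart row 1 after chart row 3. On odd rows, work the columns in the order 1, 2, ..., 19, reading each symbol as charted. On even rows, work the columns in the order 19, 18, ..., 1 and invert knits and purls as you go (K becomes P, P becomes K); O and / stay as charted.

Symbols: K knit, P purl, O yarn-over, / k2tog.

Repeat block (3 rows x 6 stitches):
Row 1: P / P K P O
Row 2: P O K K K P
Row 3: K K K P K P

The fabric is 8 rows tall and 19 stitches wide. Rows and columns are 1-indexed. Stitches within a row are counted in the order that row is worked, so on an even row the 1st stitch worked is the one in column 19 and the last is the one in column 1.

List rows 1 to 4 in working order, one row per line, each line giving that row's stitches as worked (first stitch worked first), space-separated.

Row 1: chart row 1, RS - tile across columns 1-19 and work as-is.
Row 2: chart row 2, WS - tiled (columns 1-19): P O K K K P P O K K K P P O K K K P P; work from column 19 back to 1 with K<->P swapped.
Row 3: chart row 3, RS - tile across columns 1-19 and work as-is.
Row 4: chart row 1, WS - tiled (columns 1-19): P / P K P O P / P K P O P / P K P O P; work from column 19 back to 1 with K<->P swapped.

Result:
P / P K P O P / P K P O P / P K P O P
K K P P P O K K P P P O K K P P P O K
K K K P K P K K K P K P K K K P K P K
K O K P K / K O K P K / K O K P K / K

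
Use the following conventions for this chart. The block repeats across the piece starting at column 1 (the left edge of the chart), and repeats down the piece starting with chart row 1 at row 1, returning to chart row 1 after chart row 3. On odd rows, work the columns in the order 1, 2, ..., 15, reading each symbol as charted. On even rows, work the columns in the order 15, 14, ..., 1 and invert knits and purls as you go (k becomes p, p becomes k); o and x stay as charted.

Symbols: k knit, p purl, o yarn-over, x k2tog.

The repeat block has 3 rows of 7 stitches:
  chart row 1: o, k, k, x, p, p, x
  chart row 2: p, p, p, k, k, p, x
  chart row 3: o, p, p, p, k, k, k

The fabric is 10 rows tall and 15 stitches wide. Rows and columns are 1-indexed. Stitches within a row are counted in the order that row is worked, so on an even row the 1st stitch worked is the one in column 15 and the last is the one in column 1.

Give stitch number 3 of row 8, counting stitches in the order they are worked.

== STITCH ==
k

Derivation:
Row 8: (8-1) mod 3 = 1, so use chart row 2. Even row -> WS.
Chart row 2 tiled across columns 1-15: p p p k k p x p p p k k p x p
WS: work from column 15 back to column 1 (reverse the tiled row), swapping k<->p (o and x unchanged).
Row 8 as worked: k x k p p k k k x k p p k k k
The 3rd stitch worked is k.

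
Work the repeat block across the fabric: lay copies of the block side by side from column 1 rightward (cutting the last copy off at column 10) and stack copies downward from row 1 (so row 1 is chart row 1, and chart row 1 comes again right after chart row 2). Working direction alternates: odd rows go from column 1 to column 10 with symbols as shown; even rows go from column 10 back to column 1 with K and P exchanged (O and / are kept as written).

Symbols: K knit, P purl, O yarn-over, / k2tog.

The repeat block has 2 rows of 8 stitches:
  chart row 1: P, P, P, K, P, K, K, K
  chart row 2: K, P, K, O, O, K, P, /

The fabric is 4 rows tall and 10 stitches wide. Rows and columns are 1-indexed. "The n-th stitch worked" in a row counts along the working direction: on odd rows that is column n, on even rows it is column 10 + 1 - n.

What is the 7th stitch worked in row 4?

For row 4: chart row = ((4-1) mod 2) + 1 = 2; this is a WS (even) row.
Chart row 2 tiled across columns 1-10: K P K O O K P / K P
WS: work from column 10 back to column 1 (reverse the tiled row), swapping K<->P (O and / unchanged).
Row 4 as worked: K P / K P O O P K P
Counting 7 along the worked row gives O.

Stitch:
O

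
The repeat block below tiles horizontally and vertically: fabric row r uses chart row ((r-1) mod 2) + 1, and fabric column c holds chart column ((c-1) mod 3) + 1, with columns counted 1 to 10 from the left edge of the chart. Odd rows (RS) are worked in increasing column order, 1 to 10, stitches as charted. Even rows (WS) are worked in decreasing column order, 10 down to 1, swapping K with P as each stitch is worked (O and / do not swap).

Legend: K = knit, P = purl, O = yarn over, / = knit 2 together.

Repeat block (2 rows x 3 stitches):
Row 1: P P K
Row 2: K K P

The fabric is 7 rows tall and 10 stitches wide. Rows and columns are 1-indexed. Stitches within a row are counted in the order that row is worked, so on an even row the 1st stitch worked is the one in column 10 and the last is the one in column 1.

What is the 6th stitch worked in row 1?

For row 1: chart row = ((1-1) mod 2) + 1 = 1; this is a RS (odd) row.
Chart row 1 tiled across columns 1-10: P P K P P K P P K P
Right side: take the tiled row as-is (worked left to right from column 1).
Counting 6 along the worked row gives K.

Result:
K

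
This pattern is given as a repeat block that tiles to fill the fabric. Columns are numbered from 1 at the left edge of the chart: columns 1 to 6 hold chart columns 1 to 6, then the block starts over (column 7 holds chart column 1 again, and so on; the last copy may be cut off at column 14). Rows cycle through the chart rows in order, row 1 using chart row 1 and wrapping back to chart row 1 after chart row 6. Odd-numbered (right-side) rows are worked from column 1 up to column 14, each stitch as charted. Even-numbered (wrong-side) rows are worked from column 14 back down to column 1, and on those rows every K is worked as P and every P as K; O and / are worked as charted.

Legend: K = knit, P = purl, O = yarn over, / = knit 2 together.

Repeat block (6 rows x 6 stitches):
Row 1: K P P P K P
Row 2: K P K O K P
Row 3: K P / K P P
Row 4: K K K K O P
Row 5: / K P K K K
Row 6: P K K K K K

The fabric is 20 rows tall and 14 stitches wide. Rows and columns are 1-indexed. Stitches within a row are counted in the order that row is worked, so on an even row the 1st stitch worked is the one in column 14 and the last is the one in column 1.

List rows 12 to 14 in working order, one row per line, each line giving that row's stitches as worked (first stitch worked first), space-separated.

== ROWS AS WORKED ==
P K P P P P P K P P P P P K
K P P P K P K P P P K P K P
K P K P O P K P K P O P K P

Derivation:
Row 12: chart row 6, WS - tiled (columns 1-14): P K K K K K P K K K K K P K; work from column 14 back to 1 with K<->P swapped.
Row 13: chart row 1, RS - tile across columns 1-14 and work as-is.
Row 14: chart row 2, WS - tiled (columns 1-14): K P K O K P K P K O K P K P; work from column 14 back to 1 with K<->P swapped.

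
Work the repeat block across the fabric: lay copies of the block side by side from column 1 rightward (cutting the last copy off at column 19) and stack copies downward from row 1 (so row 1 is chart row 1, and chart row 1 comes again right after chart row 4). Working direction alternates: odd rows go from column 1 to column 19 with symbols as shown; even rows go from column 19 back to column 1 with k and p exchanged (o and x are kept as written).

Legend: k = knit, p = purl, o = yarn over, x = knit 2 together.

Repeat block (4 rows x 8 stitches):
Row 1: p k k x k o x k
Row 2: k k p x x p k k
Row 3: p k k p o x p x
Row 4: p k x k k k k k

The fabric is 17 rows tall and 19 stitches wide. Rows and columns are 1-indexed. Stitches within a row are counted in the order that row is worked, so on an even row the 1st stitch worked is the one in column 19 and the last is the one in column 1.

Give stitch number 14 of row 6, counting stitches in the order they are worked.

Result:
k

Derivation:
For row 6: chart row = ((6-1) mod 4) + 1 = 2; this is a WS (even) row.
Chart row 2 tiled across columns 1-19: k k p x x p k k k k p x x p k k k k p
WS row: flip the tiled sequence (start at column 19) and apply k<->p; o and x stay.
Row 6 as worked: k p p p p k x x k p p p p k x x k p p
The 14th stitch worked is k.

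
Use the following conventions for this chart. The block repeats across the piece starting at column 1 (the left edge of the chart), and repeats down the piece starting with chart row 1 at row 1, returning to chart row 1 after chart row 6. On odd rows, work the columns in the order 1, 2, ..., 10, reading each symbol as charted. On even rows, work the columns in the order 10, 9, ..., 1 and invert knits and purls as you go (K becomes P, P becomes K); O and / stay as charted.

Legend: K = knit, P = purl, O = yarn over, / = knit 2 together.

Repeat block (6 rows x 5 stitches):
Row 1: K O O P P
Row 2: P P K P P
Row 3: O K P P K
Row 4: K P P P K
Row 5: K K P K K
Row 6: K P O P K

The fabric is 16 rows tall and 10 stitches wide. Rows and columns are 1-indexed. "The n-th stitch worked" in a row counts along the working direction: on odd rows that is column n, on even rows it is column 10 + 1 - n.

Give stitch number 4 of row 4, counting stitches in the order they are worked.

Row 4 uses chart row ((4-1) mod 6)+1 = 4. Row 4 is even, so WS.
Chart row 4 tiled across columns 1-10: K P P P K K P P P K
Wrong side: read the tiled row from column 10 down to 1 and exchange K with P (leave O, /).
Row 4 as worked: P K K K P P K K K P
Counting 4 along the worked row gives K.

== STITCH ==
K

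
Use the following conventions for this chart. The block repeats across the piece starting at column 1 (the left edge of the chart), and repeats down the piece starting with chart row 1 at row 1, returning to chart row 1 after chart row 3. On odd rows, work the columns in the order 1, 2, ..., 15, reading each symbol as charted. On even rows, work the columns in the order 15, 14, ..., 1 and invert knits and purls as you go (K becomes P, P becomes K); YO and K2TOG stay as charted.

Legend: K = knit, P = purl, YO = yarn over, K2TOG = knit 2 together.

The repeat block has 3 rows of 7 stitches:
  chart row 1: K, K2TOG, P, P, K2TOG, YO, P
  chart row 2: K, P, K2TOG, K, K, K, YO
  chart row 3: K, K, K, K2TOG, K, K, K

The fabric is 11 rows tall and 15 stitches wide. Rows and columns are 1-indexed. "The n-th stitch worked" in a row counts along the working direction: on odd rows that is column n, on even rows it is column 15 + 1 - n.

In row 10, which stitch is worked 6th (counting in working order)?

Row 10 uses chart row ((10-1) mod 3)+1 = 1. Row 10 is even, so WS.
Chart row 1 tiled across columns 1-15: K K2TOG P P K2TOG YO P K K2TOG P P K2TOG YO P K
Wrong side: read the tiled row from column 15 down to 1 and exchange K with P (leave YO, K2TOG).
Row 10 as worked: P K YO K2TOG K K K2TOG P K YO K2TOG K K K2TOG P
The 6th stitch worked is K.

== STITCH ==
K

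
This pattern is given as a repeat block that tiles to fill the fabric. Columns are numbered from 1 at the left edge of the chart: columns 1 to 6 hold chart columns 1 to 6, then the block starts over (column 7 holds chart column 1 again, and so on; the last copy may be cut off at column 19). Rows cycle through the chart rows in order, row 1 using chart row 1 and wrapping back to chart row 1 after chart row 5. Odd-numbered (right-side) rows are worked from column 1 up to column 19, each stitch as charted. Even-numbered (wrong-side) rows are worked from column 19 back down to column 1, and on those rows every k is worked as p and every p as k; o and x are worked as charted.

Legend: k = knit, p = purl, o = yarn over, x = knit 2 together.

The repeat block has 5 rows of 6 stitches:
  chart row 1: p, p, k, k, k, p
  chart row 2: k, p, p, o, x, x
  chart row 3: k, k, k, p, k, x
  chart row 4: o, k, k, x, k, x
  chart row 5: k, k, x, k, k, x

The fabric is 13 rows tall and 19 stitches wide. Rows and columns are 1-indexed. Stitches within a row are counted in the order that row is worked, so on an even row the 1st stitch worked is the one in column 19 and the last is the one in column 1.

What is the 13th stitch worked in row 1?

Row 1: (1-1) mod 5 = 0, so use chart row 1. Odd row -> RS.
Chart row 1 tiled across columns 1-19: p p k k k p p p k k k p p p k k k p p
RS: work column 1 to column 19, symbols as charted — the tiled row is the row as worked.
Stitch 13 in working order -> p

Stitch:
p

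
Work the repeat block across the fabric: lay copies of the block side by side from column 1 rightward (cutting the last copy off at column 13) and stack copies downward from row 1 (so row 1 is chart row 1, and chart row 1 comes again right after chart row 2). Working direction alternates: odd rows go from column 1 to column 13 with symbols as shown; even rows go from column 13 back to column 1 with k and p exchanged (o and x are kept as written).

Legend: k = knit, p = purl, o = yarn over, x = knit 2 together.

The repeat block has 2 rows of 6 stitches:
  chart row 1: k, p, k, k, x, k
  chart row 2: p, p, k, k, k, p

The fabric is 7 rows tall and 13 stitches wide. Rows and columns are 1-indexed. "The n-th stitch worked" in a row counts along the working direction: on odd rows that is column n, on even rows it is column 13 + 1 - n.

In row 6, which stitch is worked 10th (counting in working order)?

Row 6 uses chart row ((6-1) mod 2)+1 = 2. Row 6 is even, so WS.
Chart row 2 tiled across columns 1-13: p p k k k p p p k k k p p
WS row: flip the tiled sequence (start at column 13) and apply k<->p; o and x stay.
Row 6 as worked: k k p p p k k k p p p k k
The 10th stitch worked is p.

Stitch:
p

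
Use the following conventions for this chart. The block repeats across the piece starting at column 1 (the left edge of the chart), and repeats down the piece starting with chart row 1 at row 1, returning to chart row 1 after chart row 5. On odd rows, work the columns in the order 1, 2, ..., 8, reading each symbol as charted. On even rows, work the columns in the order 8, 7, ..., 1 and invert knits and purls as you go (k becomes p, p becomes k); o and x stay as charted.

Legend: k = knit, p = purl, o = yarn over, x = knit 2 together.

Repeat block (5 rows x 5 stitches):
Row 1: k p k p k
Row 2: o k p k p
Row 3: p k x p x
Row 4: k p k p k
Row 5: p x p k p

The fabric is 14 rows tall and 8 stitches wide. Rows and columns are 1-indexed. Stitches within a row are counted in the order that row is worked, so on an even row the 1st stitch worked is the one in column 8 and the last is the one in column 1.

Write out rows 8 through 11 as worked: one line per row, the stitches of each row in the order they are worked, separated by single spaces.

== ROWS AS WORKED ==
x p k x k x p k
k p k p k k p k
k x k k p k x k
k p k p k k p k

Derivation:
Row 8: chart row 3, WS - tiled (columns 1-8): p k x p x p k x; work from column 8 back to 1 with k<->p swapped.
Row 9: chart row 4, RS - tile across columns 1-8 and work as-is.
Row 10: chart row 5, WS - tiled (columns 1-8): p x p k p p x p; work from column 8 back to 1 with k<->p swapped.
Row 11: chart row 1, RS - tile across columns 1-8 and work as-is.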